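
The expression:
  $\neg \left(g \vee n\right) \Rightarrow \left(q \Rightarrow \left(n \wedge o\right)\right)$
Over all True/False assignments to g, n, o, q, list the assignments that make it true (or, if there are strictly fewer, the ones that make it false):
is false only for:
  g=False, n=False, o=False, q=True;
  g=False, n=False, o=True, q=True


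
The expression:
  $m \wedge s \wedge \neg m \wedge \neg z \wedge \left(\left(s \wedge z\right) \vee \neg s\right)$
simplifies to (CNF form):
$\text{False}$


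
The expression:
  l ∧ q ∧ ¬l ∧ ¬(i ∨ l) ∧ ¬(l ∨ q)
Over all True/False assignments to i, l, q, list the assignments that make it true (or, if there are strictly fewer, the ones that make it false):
is never true.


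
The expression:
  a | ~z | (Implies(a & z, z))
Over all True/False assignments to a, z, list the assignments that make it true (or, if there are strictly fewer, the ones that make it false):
is always true.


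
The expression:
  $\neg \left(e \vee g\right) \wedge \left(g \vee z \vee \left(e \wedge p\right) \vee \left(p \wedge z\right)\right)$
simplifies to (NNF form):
$z \wedge \neg e \wedge \neg g$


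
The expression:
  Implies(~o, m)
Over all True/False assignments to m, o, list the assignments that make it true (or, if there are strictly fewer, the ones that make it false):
is false only for:
  m=False, o=False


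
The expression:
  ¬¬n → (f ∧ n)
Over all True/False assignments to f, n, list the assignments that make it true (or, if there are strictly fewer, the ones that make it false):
is false only for:
  f=False, n=True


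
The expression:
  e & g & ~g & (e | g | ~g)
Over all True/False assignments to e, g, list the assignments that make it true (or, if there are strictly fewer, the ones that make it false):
is never true.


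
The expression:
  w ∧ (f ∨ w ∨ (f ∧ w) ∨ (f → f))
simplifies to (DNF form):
w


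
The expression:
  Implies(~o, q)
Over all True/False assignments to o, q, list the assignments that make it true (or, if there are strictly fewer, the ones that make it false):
is false only for:
  o=False, q=False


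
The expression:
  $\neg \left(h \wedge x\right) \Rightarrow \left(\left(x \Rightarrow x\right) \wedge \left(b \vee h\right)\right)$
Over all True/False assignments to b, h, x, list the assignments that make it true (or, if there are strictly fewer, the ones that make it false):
is false only for:
  b=False, h=False, x=False;
  b=False, h=False, x=True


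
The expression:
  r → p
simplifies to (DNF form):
p ∨ ¬r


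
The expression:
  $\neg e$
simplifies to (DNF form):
$\neg e$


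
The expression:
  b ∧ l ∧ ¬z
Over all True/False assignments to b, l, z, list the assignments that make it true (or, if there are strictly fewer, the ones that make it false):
is true only for:
  b=True, l=True, z=False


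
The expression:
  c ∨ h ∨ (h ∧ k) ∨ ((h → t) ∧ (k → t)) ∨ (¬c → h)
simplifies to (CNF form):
c ∨ h ∨ t ∨ ¬k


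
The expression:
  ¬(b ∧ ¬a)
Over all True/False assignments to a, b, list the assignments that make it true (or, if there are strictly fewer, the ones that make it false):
is false only for:
  a=False, b=True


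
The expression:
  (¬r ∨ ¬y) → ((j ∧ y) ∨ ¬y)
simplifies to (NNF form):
j ∨ r ∨ ¬y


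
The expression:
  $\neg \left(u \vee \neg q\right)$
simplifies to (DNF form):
$q \wedge \neg u$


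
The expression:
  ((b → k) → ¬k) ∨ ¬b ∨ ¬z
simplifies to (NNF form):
¬b ∨ ¬k ∨ ¬z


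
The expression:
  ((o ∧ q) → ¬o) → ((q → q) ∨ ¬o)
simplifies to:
True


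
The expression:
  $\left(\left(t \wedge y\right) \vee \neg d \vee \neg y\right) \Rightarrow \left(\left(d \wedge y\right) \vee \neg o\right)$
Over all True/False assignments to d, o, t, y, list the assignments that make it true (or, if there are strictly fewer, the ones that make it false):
is false only for:
  d=False, o=True, t=False, y=False;
  d=False, o=True, t=False, y=True;
  d=False, o=True, t=True, y=False;
  d=False, o=True, t=True, y=True;
  d=True, o=True, t=False, y=False;
  d=True, o=True, t=True, y=False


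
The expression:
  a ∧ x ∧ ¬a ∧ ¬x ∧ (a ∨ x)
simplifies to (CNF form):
False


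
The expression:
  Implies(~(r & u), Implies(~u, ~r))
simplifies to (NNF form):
u | ~r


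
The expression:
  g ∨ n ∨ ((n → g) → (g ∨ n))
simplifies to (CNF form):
g ∨ n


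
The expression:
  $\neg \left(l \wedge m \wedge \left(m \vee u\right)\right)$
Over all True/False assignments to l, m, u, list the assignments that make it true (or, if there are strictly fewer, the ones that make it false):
is false only for:
  l=True, m=True, u=False;
  l=True, m=True, u=True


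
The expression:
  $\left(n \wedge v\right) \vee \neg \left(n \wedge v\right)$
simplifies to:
$\text{True}$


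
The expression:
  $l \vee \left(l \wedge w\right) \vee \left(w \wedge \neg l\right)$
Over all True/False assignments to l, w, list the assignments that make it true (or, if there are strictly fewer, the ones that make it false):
is false only for:
  l=False, w=False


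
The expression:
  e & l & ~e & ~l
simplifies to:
False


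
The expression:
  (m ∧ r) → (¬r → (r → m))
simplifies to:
True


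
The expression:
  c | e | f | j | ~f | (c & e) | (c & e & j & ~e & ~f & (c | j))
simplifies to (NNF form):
True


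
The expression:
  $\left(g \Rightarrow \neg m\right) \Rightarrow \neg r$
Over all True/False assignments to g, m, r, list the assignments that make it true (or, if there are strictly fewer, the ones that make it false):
is false only for:
  g=False, m=False, r=True;
  g=False, m=True, r=True;
  g=True, m=False, r=True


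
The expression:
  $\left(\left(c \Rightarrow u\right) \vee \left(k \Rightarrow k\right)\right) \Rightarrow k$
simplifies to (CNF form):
$k$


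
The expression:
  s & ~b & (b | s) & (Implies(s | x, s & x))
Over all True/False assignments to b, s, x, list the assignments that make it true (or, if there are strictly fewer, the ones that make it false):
is true only for:
  b=False, s=True, x=True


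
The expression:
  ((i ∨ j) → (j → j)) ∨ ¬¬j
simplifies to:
True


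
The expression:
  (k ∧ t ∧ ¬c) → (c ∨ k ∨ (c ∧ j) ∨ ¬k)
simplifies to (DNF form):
True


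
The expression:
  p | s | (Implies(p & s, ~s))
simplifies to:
True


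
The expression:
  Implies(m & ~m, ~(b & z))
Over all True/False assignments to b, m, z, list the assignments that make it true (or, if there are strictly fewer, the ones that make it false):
is always true.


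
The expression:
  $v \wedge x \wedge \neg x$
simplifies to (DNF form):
$\text{False}$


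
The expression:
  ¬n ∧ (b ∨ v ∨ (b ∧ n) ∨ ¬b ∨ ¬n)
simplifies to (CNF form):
¬n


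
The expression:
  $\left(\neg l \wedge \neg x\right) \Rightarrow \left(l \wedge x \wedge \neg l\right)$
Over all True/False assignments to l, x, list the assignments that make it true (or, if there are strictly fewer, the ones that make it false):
is false only for:
  l=False, x=False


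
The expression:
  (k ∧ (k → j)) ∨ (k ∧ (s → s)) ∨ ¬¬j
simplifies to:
j ∨ k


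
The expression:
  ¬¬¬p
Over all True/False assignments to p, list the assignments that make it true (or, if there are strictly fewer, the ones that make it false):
is true only for:
  p=False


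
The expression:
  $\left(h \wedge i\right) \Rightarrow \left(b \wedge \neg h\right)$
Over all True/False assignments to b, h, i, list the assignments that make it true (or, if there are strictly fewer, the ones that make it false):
is false only for:
  b=False, h=True, i=True;
  b=True, h=True, i=True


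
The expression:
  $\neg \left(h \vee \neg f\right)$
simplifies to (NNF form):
$f \wedge \neg h$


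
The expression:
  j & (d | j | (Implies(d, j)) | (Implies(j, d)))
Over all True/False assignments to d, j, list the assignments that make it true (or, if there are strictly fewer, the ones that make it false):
is true only for:
  d=False, j=True;
  d=True, j=True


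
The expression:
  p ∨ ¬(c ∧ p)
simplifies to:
True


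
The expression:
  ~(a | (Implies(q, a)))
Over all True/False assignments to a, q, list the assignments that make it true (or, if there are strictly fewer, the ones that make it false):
is true only for:
  a=False, q=True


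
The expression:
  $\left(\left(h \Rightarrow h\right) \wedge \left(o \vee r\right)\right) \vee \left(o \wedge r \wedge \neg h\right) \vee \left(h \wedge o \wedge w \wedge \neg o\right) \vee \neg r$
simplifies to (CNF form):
$\text{True}$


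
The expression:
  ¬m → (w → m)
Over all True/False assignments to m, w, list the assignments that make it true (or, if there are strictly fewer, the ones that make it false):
is false only for:
  m=False, w=True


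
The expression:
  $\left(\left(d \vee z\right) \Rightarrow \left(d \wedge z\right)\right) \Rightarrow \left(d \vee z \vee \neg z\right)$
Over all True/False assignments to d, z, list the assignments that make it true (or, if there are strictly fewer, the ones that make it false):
is always true.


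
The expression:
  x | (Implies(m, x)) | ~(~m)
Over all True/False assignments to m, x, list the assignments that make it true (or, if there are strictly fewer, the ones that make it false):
is always true.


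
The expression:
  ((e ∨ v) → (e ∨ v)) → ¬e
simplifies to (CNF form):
¬e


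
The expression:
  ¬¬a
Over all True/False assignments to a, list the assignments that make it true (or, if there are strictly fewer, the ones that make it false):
is true only for:
  a=True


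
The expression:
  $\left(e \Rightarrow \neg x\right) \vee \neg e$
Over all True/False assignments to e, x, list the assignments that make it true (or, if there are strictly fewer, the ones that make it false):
is false only for:
  e=True, x=True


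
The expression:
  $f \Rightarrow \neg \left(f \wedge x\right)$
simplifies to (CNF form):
$\neg f \vee \neg x$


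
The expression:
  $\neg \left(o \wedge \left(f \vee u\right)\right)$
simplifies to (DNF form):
$\left(\neg f \wedge \neg u\right) \vee \neg o$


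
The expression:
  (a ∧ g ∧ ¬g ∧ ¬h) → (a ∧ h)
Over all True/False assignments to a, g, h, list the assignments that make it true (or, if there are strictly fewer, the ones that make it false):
is always true.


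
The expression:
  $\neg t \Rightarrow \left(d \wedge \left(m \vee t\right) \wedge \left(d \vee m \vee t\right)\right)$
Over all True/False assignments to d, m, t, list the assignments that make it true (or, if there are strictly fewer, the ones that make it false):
is false only for:
  d=False, m=False, t=False;
  d=False, m=True, t=False;
  d=True, m=False, t=False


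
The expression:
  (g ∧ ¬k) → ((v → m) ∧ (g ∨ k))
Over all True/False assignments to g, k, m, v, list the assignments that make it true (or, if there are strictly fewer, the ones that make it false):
is false only for:
  g=True, k=False, m=False, v=True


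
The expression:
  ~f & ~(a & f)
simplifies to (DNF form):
~f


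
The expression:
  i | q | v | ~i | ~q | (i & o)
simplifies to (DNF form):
True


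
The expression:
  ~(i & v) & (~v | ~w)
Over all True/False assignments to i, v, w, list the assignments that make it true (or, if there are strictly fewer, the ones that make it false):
is false only for:
  i=False, v=True, w=True;
  i=True, v=True, w=False;
  i=True, v=True, w=True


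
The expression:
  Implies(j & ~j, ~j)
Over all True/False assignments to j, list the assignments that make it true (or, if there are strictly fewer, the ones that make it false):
is always true.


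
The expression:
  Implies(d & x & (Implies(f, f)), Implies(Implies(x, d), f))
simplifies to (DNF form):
f | ~d | ~x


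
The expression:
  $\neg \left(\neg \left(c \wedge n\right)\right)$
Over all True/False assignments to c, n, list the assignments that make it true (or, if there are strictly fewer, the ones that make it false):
is true only for:
  c=True, n=True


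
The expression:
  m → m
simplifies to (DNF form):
True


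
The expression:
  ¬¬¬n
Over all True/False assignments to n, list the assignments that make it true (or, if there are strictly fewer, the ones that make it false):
is true only for:
  n=False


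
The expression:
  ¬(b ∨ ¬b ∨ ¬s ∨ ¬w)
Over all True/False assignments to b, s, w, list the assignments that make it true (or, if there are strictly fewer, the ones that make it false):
is never true.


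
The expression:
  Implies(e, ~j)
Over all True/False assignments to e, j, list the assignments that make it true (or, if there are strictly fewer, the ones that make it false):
is false only for:
  e=True, j=True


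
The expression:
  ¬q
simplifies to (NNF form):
¬q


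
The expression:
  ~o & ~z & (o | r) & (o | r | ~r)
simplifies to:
r & ~o & ~z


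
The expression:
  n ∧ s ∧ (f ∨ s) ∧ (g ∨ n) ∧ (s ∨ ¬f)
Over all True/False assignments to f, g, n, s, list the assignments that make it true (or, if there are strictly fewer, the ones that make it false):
is true only for:
  f=False, g=False, n=True, s=True;
  f=False, g=True, n=True, s=True;
  f=True, g=False, n=True, s=True;
  f=True, g=True, n=True, s=True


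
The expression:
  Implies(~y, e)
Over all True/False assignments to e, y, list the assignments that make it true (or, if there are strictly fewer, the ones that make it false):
is false only for:
  e=False, y=False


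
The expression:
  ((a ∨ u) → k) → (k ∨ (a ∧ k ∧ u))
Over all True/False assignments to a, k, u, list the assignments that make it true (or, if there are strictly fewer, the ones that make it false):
is false only for:
  a=False, k=False, u=False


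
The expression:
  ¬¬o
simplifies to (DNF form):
o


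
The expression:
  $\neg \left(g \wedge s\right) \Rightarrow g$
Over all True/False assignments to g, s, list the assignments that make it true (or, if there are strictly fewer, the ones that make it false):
is true only for:
  g=True, s=False;
  g=True, s=True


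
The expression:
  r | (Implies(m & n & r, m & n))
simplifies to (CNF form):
True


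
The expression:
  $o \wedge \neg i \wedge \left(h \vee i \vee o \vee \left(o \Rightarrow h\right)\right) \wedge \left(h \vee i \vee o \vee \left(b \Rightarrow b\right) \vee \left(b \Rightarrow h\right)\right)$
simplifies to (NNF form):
$o \wedge \neg i$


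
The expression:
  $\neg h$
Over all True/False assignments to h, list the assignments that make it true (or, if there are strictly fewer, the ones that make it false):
is true only for:
  h=False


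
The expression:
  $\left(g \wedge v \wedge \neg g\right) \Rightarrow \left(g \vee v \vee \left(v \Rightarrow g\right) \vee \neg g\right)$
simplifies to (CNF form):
$\text{True}$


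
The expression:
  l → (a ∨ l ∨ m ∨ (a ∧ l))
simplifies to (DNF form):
True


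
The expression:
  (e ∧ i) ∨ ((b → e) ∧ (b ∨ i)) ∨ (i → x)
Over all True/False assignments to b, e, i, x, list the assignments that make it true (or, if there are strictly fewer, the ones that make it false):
is false only for:
  b=True, e=False, i=True, x=False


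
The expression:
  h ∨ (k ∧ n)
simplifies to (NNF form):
h ∨ (k ∧ n)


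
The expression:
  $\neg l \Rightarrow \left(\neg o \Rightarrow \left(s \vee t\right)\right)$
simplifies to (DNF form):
$l \vee o \vee s \vee t$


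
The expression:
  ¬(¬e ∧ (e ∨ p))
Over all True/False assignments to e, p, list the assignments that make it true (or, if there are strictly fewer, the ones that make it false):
is false only for:
  e=False, p=True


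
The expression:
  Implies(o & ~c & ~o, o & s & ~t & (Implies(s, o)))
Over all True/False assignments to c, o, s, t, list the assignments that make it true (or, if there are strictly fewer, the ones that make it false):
is always true.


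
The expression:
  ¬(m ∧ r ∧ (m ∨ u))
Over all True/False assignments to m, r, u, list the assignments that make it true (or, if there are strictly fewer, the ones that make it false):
is false only for:
  m=True, r=True, u=False;
  m=True, r=True, u=True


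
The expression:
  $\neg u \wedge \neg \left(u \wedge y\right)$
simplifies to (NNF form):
$\neg u$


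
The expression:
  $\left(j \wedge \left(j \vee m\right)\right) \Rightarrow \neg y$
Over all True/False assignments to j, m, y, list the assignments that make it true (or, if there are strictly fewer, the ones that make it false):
is false only for:
  j=True, m=False, y=True;
  j=True, m=True, y=True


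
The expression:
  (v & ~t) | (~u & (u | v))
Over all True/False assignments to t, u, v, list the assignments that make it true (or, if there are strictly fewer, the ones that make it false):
is true only for:
  t=False, u=False, v=True;
  t=False, u=True, v=True;
  t=True, u=False, v=True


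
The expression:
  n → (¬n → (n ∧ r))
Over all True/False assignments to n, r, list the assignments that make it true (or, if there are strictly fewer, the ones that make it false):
is always true.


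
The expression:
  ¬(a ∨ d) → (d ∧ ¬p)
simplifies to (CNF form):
a ∨ d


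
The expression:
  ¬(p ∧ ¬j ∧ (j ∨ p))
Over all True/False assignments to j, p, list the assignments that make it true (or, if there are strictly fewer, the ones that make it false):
is false only for:
  j=False, p=True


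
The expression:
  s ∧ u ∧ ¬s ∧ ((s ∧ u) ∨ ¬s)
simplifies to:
False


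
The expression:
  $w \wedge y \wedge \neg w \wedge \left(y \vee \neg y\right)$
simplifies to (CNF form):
$\text{False}$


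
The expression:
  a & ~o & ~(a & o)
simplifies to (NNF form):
a & ~o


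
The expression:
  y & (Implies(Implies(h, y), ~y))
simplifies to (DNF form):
False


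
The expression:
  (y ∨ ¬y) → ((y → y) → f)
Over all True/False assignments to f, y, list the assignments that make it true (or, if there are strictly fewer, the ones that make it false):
is true only for:
  f=True, y=False;
  f=True, y=True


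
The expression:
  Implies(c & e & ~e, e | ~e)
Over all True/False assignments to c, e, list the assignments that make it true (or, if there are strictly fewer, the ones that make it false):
is always true.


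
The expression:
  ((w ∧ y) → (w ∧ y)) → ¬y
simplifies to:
¬y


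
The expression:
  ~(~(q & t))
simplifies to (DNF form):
q & t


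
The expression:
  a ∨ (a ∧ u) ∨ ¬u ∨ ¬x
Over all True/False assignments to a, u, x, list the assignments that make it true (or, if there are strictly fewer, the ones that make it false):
is false only for:
  a=False, u=True, x=True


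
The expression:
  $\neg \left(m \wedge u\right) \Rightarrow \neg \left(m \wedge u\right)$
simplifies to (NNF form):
$\text{True}$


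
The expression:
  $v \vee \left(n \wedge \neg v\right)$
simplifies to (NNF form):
$n \vee v$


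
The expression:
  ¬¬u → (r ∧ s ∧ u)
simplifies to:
(r ∧ s) ∨ ¬u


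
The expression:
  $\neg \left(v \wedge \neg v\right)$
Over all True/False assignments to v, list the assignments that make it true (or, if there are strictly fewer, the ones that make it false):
is always true.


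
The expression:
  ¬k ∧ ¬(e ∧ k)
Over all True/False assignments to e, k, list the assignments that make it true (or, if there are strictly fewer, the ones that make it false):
is true only for:
  e=False, k=False;
  e=True, k=False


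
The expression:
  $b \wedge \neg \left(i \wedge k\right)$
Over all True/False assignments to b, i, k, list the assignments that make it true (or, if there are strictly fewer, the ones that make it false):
is true only for:
  b=True, i=False, k=False;
  b=True, i=False, k=True;
  b=True, i=True, k=False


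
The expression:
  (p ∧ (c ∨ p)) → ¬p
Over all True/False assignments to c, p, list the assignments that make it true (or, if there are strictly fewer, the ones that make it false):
is true only for:
  c=False, p=False;
  c=True, p=False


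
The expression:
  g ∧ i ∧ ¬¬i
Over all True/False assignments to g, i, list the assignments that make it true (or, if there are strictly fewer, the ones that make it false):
is true only for:
  g=True, i=True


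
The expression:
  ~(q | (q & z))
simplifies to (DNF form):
~q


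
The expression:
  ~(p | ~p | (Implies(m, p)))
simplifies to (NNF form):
False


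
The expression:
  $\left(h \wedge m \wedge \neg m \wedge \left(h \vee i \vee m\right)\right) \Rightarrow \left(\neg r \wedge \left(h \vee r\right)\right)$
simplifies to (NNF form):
$\text{True}$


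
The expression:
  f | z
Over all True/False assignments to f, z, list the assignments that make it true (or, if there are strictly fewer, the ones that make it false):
is false only for:
  f=False, z=False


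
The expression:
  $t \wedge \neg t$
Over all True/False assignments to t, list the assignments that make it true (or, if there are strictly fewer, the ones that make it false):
is never true.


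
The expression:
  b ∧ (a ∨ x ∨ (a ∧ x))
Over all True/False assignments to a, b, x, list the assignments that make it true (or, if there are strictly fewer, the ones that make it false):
is true only for:
  a=False, b=True, x=True;
  a=True, b=True, x=False;
  a=True, b=True, x=True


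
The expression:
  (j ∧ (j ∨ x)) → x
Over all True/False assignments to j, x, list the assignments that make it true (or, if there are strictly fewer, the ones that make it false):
is false only for:
  j=True, x=False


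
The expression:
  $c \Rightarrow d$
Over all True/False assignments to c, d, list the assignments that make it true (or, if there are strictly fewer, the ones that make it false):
is false only for:
  c=True, d=False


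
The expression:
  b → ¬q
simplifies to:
¬b ∨ ¬q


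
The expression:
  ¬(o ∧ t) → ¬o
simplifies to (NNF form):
t ∨ ¬o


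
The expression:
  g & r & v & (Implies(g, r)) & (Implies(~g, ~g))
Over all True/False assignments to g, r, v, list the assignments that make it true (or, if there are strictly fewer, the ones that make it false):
is true only for:
  g=True, r=True, v=True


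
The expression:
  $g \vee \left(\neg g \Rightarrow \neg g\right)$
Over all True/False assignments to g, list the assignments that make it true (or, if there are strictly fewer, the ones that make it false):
is always true.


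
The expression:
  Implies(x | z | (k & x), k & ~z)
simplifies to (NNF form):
~z & (k | ~x)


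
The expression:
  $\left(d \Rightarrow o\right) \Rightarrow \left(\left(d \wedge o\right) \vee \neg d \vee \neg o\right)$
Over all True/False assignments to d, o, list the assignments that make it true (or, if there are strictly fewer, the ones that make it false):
is always true.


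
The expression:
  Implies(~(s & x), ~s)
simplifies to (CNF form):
x | ~s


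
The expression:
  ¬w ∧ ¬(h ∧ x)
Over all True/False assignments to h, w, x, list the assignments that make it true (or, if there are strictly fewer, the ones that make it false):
is true only for:
  h=False, w=False, x=False;
  h=False, w=False, x=True;
  h=True, w=False, x=False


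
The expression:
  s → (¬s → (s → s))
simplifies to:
True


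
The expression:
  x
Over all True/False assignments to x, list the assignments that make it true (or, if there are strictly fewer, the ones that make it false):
is true only for:
  x=True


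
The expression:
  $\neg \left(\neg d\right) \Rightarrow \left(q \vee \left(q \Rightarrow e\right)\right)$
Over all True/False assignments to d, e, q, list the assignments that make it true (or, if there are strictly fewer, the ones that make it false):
is always true.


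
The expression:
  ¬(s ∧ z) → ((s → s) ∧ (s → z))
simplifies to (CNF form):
z ∨ ¬s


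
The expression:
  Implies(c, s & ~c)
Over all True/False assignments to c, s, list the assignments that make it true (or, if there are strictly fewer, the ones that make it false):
is true only for:
  c=False, s=False;
  c=False, s=True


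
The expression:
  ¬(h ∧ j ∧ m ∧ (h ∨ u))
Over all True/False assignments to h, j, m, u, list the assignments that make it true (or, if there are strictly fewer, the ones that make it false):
is false only for:
  h=True, j=True, m=True, u=False;
  h=True, j=True, m=True, u=True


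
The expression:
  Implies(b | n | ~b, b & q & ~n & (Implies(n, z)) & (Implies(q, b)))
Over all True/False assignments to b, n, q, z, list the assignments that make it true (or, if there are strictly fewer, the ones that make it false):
is true only for:
  b=True, n=False, q=True, z=False;
  b=True, n=False, q=True, z=True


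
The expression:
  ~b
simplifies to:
~b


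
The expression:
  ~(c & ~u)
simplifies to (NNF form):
u | ~c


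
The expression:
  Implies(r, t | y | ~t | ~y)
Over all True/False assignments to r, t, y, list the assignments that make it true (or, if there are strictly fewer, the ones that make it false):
is always true.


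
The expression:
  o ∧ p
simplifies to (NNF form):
o ∧ p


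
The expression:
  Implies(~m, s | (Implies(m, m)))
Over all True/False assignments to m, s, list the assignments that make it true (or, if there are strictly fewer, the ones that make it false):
is always true.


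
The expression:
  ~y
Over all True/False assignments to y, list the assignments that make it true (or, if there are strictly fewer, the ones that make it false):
is true only for:
  y=False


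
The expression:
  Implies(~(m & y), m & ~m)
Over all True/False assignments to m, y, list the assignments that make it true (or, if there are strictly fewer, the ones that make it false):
is true only for:
  m=True, y=True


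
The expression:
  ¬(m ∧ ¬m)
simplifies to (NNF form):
True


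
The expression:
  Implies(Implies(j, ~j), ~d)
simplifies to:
j | ~d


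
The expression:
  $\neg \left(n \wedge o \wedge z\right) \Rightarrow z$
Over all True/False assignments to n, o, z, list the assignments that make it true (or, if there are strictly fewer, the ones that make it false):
is true only for:
  n=False, o=False, z=True;
  n=False, o=True, z=True;
  n=True, o=False, z=True;
  n=True, o=True, z=True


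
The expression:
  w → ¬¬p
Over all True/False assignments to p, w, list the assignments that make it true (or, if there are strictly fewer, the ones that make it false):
is false only for:
  p=False, w=True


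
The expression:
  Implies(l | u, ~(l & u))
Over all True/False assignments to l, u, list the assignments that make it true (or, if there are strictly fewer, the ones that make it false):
is false only for:
  l=True, u=True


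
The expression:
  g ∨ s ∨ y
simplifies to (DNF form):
g ∨ s ∨ y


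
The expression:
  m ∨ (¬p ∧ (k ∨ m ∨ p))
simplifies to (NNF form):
m ∨ (k ∧ ¬p)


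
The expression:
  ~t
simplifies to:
~t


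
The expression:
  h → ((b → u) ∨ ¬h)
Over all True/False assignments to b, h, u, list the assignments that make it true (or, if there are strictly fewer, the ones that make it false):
is false only for:
  b=True, h=True, u=False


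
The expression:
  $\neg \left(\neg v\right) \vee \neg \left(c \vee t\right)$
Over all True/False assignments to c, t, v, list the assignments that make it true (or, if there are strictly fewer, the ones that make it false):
is false only for:
  c=False, t=True, v=False;
  c=True, t=False, v=False;
  c=True, t=True, v=False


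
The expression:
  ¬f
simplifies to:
¬f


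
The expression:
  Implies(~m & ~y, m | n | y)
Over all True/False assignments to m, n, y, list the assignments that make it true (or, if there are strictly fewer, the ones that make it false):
is false only for:
  m=False, n=False, y=False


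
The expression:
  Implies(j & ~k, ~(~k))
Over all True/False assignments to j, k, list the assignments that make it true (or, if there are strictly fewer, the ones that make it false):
is false only for:
  j=True, k=False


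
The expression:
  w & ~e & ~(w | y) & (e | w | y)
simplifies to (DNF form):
False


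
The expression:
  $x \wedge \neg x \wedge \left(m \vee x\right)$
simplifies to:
$\text{False}$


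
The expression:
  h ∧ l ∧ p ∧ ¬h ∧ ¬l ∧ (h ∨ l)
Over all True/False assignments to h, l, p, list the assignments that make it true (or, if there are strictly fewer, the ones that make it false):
is never true.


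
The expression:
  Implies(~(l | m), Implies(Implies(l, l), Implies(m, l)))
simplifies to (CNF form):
True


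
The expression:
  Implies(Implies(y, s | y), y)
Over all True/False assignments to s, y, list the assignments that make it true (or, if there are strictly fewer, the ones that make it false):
is true only for:
  s=False, y=True;
  s=True, y=True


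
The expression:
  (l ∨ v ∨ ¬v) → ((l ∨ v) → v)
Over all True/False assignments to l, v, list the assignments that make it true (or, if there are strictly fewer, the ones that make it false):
is false only for:
  l=True, v=False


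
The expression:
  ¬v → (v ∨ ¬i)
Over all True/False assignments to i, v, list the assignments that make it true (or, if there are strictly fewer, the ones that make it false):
is false only for:
  i=True, v=False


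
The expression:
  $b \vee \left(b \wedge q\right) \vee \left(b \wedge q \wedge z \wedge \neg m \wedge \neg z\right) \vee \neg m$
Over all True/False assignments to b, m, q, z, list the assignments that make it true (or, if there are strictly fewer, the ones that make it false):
is false only for:
  b=False, m=True, q=False, z=False;
  b=False, m=True, q=False, z=True;
  b=False, m=True, q=True, z=False;
  b=False, m=True, q=True, z=True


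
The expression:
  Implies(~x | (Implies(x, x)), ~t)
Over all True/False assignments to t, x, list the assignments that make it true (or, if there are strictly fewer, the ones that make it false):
is true only for:
  t=False, x=False;
  t=False, x=True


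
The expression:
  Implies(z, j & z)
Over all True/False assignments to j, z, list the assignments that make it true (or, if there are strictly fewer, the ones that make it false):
is false only for:
  j=False, z=True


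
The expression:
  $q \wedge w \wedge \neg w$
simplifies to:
$\text{False}$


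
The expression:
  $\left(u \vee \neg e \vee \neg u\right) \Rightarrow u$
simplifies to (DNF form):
$u$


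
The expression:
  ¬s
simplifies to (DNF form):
¬s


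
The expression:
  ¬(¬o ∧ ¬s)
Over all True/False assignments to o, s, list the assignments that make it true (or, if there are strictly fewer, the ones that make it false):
is false only for:
  o=False, s=False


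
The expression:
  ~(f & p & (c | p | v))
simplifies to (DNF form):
~f | ~p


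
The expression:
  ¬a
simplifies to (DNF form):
¬a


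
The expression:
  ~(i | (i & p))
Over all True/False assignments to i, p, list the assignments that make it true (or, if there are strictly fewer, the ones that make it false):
is true only for:
  i=False, p=False;
  i=False, p=True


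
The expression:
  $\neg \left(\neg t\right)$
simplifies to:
$t$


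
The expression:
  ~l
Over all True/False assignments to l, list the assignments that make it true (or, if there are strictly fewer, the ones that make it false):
is true only for:
  l=False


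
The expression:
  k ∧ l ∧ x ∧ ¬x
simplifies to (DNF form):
False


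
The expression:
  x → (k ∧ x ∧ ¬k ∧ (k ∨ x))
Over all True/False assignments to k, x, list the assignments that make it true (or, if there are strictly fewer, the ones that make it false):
is true only for:
  k=False, x=False;
  k=True, x=False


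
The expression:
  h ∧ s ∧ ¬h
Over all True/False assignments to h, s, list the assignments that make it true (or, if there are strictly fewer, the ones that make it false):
is never true.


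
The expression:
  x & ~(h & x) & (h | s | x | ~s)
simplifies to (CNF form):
x & ~h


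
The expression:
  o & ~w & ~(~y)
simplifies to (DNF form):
o & y & ~w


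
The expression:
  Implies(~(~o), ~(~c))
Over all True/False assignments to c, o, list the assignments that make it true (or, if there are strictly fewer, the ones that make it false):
is false only for:
  c=False, o=True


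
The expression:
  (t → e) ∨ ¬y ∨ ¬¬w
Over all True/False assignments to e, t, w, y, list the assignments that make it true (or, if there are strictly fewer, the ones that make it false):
is false only for:
  e=False, t=True, w=False, y=True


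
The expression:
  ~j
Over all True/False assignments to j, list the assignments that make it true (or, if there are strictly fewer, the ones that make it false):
is true only for:
  j=False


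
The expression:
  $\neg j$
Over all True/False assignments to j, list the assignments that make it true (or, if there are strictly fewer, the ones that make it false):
is true only for:
  j=False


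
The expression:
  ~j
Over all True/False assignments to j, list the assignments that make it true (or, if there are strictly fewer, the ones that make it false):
is true only for:
  j=False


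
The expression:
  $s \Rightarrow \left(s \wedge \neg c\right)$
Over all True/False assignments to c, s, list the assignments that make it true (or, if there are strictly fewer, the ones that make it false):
is false only for:
  c=True, s=True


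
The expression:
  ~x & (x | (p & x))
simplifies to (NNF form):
False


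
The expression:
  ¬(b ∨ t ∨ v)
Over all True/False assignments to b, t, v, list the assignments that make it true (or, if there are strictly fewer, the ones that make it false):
is true only for:
  b=False, t=False, v=False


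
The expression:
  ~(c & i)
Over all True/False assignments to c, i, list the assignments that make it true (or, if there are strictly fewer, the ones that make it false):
is false only for:
  c=True, i=True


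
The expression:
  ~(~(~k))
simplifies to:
~k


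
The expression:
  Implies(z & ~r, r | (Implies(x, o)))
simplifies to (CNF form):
o | r | ~x | ~z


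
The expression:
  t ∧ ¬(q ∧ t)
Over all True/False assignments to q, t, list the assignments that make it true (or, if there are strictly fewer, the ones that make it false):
is true only for:
  q=False, t=True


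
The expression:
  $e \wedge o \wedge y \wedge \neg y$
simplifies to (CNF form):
$\text{False}$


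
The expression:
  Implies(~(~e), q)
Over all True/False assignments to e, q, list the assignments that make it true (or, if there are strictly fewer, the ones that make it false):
is false only for:
  e=True, q=False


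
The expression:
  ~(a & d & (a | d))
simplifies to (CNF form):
~a | ~d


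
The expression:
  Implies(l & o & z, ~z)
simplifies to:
~l | ~o | ~z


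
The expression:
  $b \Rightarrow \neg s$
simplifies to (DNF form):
$\neg b \vee \neg s$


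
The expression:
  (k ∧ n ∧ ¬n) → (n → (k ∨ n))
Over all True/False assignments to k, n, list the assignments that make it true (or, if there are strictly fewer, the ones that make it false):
is always true.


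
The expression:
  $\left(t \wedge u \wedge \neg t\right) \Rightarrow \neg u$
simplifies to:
$\text{True}$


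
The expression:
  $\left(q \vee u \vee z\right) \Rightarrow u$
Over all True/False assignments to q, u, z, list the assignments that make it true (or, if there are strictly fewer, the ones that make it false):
is false only for:
  q=False, u=False, z=True;
  q=True, u=False, z=False;
  q=True, u=False, z=True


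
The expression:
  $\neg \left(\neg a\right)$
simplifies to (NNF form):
$a$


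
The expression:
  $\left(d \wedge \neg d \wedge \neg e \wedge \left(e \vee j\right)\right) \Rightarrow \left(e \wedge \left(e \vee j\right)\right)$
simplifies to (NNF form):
$\text{True}$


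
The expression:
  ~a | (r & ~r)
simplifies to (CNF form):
~a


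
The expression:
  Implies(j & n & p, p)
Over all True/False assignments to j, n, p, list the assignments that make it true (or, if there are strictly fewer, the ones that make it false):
is always true.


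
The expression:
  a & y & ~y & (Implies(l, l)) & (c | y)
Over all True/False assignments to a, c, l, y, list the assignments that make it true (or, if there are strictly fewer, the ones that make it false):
is never true.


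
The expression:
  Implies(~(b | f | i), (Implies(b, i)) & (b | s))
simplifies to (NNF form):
b | f | i | s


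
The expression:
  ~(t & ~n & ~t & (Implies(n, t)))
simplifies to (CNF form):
True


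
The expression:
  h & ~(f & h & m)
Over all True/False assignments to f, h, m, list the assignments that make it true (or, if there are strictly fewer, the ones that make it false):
is true only for:
  f=False, h=True, m=False;
  f=False, h=True, m=True;
  f=True, h=True, m=False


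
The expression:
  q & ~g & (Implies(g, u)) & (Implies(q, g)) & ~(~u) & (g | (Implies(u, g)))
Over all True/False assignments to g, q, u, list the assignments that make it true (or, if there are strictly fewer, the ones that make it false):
is never true.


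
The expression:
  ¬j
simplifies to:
¬j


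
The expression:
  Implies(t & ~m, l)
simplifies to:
l | m | ~t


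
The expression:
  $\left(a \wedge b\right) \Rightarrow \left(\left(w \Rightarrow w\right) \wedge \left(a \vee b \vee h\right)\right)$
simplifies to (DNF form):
$\text{True}$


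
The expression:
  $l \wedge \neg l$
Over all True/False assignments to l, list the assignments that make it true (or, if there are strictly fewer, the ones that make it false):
is never true.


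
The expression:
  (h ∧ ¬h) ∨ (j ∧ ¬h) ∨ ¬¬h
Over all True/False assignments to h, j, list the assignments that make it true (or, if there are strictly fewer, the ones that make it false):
is false only for:
  h=False, j=False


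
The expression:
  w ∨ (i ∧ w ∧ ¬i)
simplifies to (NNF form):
w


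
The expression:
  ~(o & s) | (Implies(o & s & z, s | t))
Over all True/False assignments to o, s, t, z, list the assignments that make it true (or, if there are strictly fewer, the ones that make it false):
is always true.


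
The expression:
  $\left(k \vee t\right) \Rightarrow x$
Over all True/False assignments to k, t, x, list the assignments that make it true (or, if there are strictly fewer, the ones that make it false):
is false only for:
  k=False, t=True, x=False;
  k=True, t=False, x=False;
  k=True, t=True, x=False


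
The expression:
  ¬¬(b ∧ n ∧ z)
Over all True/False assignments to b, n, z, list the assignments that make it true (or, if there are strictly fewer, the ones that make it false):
is true only for:
  b=True, n=True, z=True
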